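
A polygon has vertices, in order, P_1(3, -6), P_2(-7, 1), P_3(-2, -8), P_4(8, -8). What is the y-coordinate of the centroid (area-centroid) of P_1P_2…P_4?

Apply the shoelace (surveyor's) formula. First the cross-terms c_i = x_i·y_{i+1} − x_{i+1}·y_i:
  -39, 58, 80, -24  ⇒  2A = 75, A = 37.5.
Then Σ (y_i + y_{i+1})·c_i = -1155, so ȳ = -1155 / (6·37.5) = -77/15.

-77/15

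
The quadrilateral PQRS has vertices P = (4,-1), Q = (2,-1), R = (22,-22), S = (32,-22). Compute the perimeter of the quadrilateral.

|PQ| = √((-2)² + (0)²) = √4 = 2
|QR| = √((20)² + (-21)²) = √841 = 29
|RS| = √((10)² + (0)²) = √100 = 10
|SP| = √((-28)² + (21)²) = √1225 = 35
Perimeter = 2 + 29 + 10 + 35 = 76.

76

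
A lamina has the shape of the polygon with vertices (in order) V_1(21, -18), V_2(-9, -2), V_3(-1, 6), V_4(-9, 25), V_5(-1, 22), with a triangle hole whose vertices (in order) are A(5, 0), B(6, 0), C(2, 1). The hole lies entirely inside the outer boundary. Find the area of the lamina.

Outer boundary:
Apply the shoelace formula: 2A = Σ (x_i·y_{i+1} − x_{i+1}·y_i), indices taken mod 5.
V_1→V_2: (21)(-2) − (-9)(-18) = -204
V_2→V_3: (-9)(6) − (-1)(-2) = -56
V_3→V_4: (-1)(25) − (-9)(6) = 29
V_4→V_5: (-9)(22) − (-1)(25) = -173
V_5→V_1: (-1)(-18) − (21)(22) = -444
Σ = -848
Area = |Σ|/2 = 424.
Hole:
Apply the shoelace (surveyor's) formula: 2A = Σ (x_i·y_{i+1} − x_{i+1}·y_i), indices taken mod 3.
A→B: (5)(0) − (6)(0) = 0
B→C: (6)(1) − (2)(0) = 6
C→A: (2)(0) − (5)(1) = -5
Σ = 1
Area = |Σ|/2 = 0.5.
Net area = 424 − 0.5 = 423.5.

423.5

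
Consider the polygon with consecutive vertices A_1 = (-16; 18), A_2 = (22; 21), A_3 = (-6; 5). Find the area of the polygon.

262

A_1→A_2: (-16)(21) − (22)(18) = -732
A_2→A_3: (22)(5) − (-6)(21) = 236
A_3→A_1: (-6)(18) − (-16)(5) = -28
Σ = -524
Area = |Σ|/2 = 262.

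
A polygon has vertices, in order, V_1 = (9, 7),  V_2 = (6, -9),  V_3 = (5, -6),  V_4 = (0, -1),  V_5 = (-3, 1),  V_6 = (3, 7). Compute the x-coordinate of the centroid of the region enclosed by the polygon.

Apply Gauss's area formula. First the cross-terms c_i = x_i·y_{i+1} − x_{i+1}·y_i:
  -123, 9, -5, -3, -24, -42  ⇒  2A = -188, A = -94.
Then Σ (x_i + x_{i+1})·c_i = -2266, so x̄ = -2266 / (6·(-94)) = 1133/282.

1133/282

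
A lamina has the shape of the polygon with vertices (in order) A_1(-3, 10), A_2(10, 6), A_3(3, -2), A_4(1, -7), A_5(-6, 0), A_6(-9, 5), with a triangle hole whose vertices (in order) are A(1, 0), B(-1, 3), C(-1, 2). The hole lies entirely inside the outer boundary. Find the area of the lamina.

Outer boundary:
Apply the shoelace (surveyor's) formula: 2A = Σ (x_i·y_{i+1} − x_{i+1}·y_i), indices taken mod 6.
Σ = (-118) + (-38) + (-19) + (-42) + (-30) + (-75) = -322
Area = |Σ|/2 = 161.
Hole:
Apply the shoelace (surveyor's) formula: 2A = Σ (x_i·y_{i+1} − x_{i+1}·y_i), indices taken mod 3.
A→B: (1)(3) − (-1)(0) = 3
B→C: (-1)(2) − (-1)(3) = 1
C→A: (-1)(0) − (1)(2) = -2
Σ = 2
Area = |Σ|/2 = 1.
Net area = 161 − 1 = 160.

160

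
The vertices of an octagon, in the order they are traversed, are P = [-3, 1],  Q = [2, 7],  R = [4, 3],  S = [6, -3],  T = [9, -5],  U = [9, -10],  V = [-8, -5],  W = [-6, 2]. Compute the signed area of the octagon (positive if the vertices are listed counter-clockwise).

-147

Apply Gauss's area formula: 2A = Σ (x_i·y_{i+1} − x_{i+1}·y_i), indices taken mod 8.
Σ = (-23) + (-22) + (-30) + (-3) + (-45) + (-125) + (-46) + (0) = -294
Signed area = Σ/2 = -147 (negative ⇒ clockwise traversal).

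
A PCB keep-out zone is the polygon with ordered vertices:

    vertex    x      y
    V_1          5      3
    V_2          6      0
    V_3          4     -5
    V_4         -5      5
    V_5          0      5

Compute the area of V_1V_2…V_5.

51.5

Apply Gauss's area formula: 2A = Σ (x_i·y_{i+1} − x_{i+1}·y_i), indices taken mod 5.
Σ = (-18) + (-30) + (-5) + (-25) + (-25) = -103
Area = |Σ|/2 = 51.5.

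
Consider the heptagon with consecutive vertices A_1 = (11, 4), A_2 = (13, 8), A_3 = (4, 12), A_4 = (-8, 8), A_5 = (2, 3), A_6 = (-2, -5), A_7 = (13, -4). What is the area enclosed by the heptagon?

206.5

Apply the shoelace (surveyor's) formula: 2A = Σ (x_i·y_{i+1} − x_{i+1}·y_i), indices taken mod 7.
A_1→A_2: (11)(8) − (13)(4) = 36
A_2→A_3: (13)(12) − (4)(8) = 124
A_3→A_4: (4)(8) − (-8)(12) = 128
A_4→A_5: (-8)(3) − (2)(8) = -40
A_5→A_6: (2)(-5) − (-2)(3) = -4
A_6→A_7: (-2)(-4) − (13)(-5) = 73
A_7→A_1: (13)(4) − (11)(-4) = 96
Σ = 413
Area = |Σ|/2 = 206.5.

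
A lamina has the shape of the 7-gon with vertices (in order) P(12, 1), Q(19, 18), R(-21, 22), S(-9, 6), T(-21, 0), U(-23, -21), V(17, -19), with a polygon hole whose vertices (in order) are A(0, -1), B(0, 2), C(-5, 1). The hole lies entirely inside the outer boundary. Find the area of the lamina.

Outer boundary:
Apply the shoelace formula: 2A = Σ (x_i·y_{i+1} − x_{i+1}·y_i), indices taken mod 7.
Cross-terms: 197, 796, 72, 126, 441, 794, 245  ⇒  Σ = 2671
Area = |Σ|/2 = 1335.5.
Hole:
Σ = (0) + (10) + (5) = 15
Area = |Σ|/2 = 7.5.
Net area = 1335.5 − 7.5 = 1328.

1328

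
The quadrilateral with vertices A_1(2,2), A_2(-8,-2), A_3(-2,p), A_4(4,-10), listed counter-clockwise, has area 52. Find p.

-4

The doubled signed area Σ (x_i y_{i+1} − x_{i+1} y_i) is linear in p.
With p=0 it equals 56; the coefficient of p is -12 (from the two edges through A_3).
So -12·p + 56 = 2·52 = 104 ⇒ p = -4.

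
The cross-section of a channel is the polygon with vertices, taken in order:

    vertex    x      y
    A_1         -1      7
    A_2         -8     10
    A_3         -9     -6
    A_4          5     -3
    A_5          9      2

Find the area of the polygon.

171.5

Cross-terms: 46, 138, 57, 37, 65  ⇒  Σ = 343
Area = |Σ|/2 = 171.5.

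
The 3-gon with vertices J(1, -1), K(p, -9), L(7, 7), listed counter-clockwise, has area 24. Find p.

1

Write out the shoelace sum; only the two edges meeting at K involve p:
2·Area = [(1·(-9) − p·(-1)) + (p·7 − 7·(-9))] + -14
       = 8·p + 40 = 48
⇒ p = 1.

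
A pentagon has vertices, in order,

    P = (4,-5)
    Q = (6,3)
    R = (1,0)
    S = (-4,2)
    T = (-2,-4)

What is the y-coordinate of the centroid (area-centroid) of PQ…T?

-121/87

Apply the shoelace formula. First the cross-terms c_i = x_i·y_{i+1} − x_{i+1}·y_i:
  42, -3, 2, 20, 26  ⇒  2A = 87, A = 43.5.
Then Σ (y_i + y_{i+1})·c_i = -363, so ȳ = -363 / (6·43.5) = -121/87.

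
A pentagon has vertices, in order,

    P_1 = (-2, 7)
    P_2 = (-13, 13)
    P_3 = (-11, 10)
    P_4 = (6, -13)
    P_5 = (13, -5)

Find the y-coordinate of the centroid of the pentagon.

Apply the surveyor's formula. First the cross-terms c_i = x_i·y_{i+1} − x_{i+1}·y_i:
  65, 13, 83, 139, 81  ⇒  2A = 381, A = 190.5.
Then Σ (y_i + y_{i+1})·c_i = -990, so ȳ = -990 / (6·190.5) = -110/127.

-110/127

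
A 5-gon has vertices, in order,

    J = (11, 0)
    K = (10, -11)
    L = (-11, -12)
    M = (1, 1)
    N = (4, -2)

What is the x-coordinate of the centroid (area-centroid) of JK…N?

Apply the surveyor's formula. First the cross-terms c_i = x_i·y_{i+1} − x_{i+1}·y_i:
  -121, -241, 1, -6, 22  ⇒  2A = -345, A = -172.5.
Then Σ (x_i + x_{i+1})·c_i = -2010, so x̄ = -2010 / (6·(-172.5)) = 134/69.

134/69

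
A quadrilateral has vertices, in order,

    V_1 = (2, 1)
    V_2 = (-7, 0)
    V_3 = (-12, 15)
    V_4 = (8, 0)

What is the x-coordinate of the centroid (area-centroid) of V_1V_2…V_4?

Apply the surveyor's formula. First the cross-terms c_i = x_i·y_{i+1} − x_{i+1}·y_i:
  7, -105, -120, 8  ⇒  2A = -210, A = -105.
Then Σ (x_i + x_{i+1})·c_i = 2520, so x̄ = 2520 / (6·(-105)) = -4.

-4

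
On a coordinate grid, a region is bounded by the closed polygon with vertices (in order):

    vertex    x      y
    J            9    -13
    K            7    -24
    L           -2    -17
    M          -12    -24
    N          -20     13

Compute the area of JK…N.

Apply the surveyor's formula: 2A = Σ (x_i·y_{i+1} − x_{i+1}·y_i), indices taken mod 5.
Cross-terms: -125, -167, -156, -636, 143  ⇒  Σ = -941
Area = |Σ|/2 = 470.5.

470.5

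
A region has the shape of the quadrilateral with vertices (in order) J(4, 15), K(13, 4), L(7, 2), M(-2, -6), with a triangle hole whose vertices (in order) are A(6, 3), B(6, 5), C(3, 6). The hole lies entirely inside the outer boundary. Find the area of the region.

109.5

Outer boundary:
Apply the shoelace (surveyor's) formula: 2A = Σ (x_i·y_{i+1} − x_{i+1}·y_i), indices taken mod 4.
Cross-terms: -179, -2, -38, -6  ⇒  Σ = -225
Area = |Σ|/2 = 112.5.
Hole:
Apply Gauss's area formula: 2A = Σ (x_i·y_{i+1} − x_{i+1}·y_i), indices taken mod 3.
Σ = (12) + (21) + (-27) = 6
Area = |Σ|/2 = 3.
Net area = 112.5 − 3 = 109.5.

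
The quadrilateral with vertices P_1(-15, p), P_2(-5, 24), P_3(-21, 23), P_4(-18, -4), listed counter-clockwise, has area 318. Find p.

-13

Write out the shoelace sum; only the two edges meeting at P_1 involve p:
2·Area = [((-18)·p − (-15)·(-4)) + ((-15)·24 − (-5)·p)] + 887
       = -13·p + 467 = 636
⇒ p = -13.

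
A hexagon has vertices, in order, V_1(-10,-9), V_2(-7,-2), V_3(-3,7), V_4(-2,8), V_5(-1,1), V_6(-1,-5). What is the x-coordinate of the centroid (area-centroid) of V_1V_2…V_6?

-584/137

Apply the surveyor's formula. First the cross-terms c_i = x_i·y_{i+1} − x_{i+1}·y_i:
  -43, -55, -10, 6, 6, -41  ⇒  2A = -137, A = -68.5.
Then Σ (x_i + x_{i+1})·c_i = 1752, so x̄ = 1752 / (6·(-68.5)) = -584/137.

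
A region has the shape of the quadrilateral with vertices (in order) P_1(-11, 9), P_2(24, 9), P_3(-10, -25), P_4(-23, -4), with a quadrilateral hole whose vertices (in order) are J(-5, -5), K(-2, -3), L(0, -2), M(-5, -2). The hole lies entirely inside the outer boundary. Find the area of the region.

798.5

Outer boundary:
Apply the surveyor's formula: 2A = Σ (x_i·y_{i+1} − x_{i+1}·y_i), indices taken mod 4.
Cross-terms: -315, -510, -535, -251  ⇒  Σ = -1611
Area = |Σ|/2 = 805.5.
Hole:
Apply the shoelace formula: 2A = Σ (x_i·y_{i+1} − x_{i+1}·y_i), indices taken mod 4.
Σ = (5) + (4) + (-10) + (15) = 14
Area = |Σ|/2 = 7.
Net area = 805.5 − 7 = 798.5.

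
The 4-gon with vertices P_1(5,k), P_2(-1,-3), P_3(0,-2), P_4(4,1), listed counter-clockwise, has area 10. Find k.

6

The doubled signed area Σ (x_i y_{i+1} − x_{i+1} y_i) is linear in k.
With k=0 it equals -10; the coefficient of k is 5 (from the two edges through P_1).
So 5·k + -10 = 2·10 = 20 ⇒ k = 6.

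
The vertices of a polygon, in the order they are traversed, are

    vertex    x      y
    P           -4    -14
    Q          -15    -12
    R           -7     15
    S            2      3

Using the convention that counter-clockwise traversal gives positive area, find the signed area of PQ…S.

-269

Cross-terms: -162, -309, -51, -16  ⇒  Σ = -538
Signed area = Σ/2 = -269 (negative ⇒ clockwise traversal).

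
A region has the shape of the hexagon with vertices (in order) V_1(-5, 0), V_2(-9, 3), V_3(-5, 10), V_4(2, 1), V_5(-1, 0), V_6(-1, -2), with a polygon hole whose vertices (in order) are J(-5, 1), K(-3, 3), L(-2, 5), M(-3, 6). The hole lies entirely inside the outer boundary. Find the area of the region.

56.5

Outer boundary:
V_1→V_2: (-5)(3) − (-9)(0) = -15
V_2→V_3: (-9)(10) − (-5)(3) = -75
V_3→V_4: (-5)(1) − (2)(10) = -25
V_4→V_5: (2)(0) − (-1)(1) = 1
V_5→V_6: (-1)(-2) − (-1)(0) = 2
V_6→V_1: (-1)(0) − (-5)(-2) = -10
Σ = -122
Area = |Σ|/2 = 61.
Hole:
Apply the surveyor's formula: 2A = Σ (x_i·y_{i+1} − x_{i+1}·y_i), indices taken mod 4.
Cross-terms: -12, -9, 3, 27  ⇒  Σ = 9
Area = |Σ|/2 = 4.5.
Net area = 61 − 4.5 = 56.5.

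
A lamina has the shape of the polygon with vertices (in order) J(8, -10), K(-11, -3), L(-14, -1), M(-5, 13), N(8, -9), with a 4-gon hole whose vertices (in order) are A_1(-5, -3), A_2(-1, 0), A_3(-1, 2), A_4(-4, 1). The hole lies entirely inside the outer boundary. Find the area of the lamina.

200

Outer boundary:
Σ = (-134) + (-31) + (-187) + (-59) + (-8) = -419
Area = |Σ|/2 = 209.5.
Hole:
Apply the shoelace formula: 2A = Σ (x_i·y_{i+1} − x_{i+1}·y_i), indices taken mod 4.
Σ = (-3) + (-2) + (7) + (17) = 19
Area = |Σ|/2 = 9.5.
Net area = 209.5 − 9.5 = 200.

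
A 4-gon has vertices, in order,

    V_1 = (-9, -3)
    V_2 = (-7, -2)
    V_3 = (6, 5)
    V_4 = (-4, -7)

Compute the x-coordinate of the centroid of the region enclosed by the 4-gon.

-230/99

Apply Gauss's area formula. First the cross-terms c_i = x_i·y_{i+1} − x_{i+1}·y_i:
  -3, -23, -22, -51  ⇒  2A = -99, A = -49.5.
Then Σ (x_i + x_{i+1})·c_i = 690, so x̄ = 690 / (6·(-49.5)) = -230/99.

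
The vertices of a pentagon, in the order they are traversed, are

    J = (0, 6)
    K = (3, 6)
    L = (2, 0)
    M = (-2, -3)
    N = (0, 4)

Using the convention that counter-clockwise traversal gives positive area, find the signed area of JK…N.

Apply Gauss's area formula: 2A = Σ (x_i·y_{i+1} − x_{i+1}·y_i), indices taken mod 5.
Σ = (-18) + (-12) + (-6) + (-8) + (0) = -44
Signed area = Σ/2 = -22 (negative ⇒ clockwise traversal).

-22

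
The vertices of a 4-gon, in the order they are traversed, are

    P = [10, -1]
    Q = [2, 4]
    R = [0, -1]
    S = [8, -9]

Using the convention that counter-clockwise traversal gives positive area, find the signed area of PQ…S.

Cross-terms: 42, -2, 8, 82  ⇒  Σ = 130
Signed area = Σ/2 = 65 (positive ⇒ counter-clockwise traversal).

65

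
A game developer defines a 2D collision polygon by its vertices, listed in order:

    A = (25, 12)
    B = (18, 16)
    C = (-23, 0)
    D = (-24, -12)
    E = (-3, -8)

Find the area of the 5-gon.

Apply the surveyor's formula: 2A = Σ (x_i·y_{i+1} − x_{i+1}·y_i), indices taken mod 5.
Σ = (184) + (368) + (276) + (156) + (164) = 1148
Area = |Σ|/2 = 574.

574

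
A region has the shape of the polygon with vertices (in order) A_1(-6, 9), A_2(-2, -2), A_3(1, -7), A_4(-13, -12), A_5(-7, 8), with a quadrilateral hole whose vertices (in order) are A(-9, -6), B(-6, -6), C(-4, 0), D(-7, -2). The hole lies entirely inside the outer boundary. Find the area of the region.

117

Outer boundary:
Apply the shoelace (surveyor's) formula: 2A = Σ (x_i·y_{i+1} − x_{i+1}·y_i), indices taken mod 5.
Cross-terms: 30, 16, -103, -188, -15  ⇒  Σ = -260
Area = |Σ|/2 = 130.
Hole:
Apply the shoelace formula: 2A = Σ (x_i·y_{i+1} − x_{i+1}·y_i), indices taken mod 4.
A→B: (-9)(-6) − (-6)(-6) = 18
B→C: (-6)(0) − (-4)(-6) = -24
C→D: (-4)(-2) − (-7)(0) = 8
D→A: (-7)(-6) − (-9)(-2) = 24
Σ = 26
Area = |Σ|/2 = 13.
Net area = 130 − 13 = 117.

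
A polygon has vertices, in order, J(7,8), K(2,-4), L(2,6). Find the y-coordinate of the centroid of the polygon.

Apply Gauss's area formula. First the cross-terms c_i = x_i·y_{i+1} − x_{i+1}·y_i:
  -44, 20, -26  ⇒  2A = -50, A = -25.
Then Σ (y_i + y_{i+1})·c_i = -500, so ȳ = -500 / (6·(-25)) = 10/3.

10/3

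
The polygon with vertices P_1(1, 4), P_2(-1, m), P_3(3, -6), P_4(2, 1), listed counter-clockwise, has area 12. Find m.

4

The doubled signed area Σ (x_i y_{i+1} − x_{i+1} y_i) is linear in m.
With m=0 it equals 32; the coefficient of m is -2 (from the two edges through P_2).
So -2·m + 32 = 2·12 = 24 ⇒ m = 4.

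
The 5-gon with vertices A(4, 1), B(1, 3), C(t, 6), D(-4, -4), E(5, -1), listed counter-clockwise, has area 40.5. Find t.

-1

The doubled signed area Σ (x_i y_{i+1} − x_{i+1} y_i) is linear in t.
With t=0 it equals 74; the coefficient of t is -7 (from the two edges through C).
So -7·t + 74 = 2·40.5 = 81 ⇒ t = -1.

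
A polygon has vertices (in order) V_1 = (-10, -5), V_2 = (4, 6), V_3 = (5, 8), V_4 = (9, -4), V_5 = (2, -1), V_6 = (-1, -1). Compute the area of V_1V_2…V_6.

69.5

Apply the shoelace formula: 2A = Σ (x_i·y_{i+1} − x_{i+1}·y_i), indices taken mod 6.
Σ = (-40) + (2) + (-92) + (-1) + (-3) + (-5) = -139
Area = |Σ|/2 = 69.5.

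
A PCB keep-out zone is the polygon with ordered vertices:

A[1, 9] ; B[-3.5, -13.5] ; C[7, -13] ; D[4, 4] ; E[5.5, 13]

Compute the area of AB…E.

152.25

Cross-terms: 18, 140, 80, 30, 36.5  ⇒  Σ = 304.5
Area = |Σ|/2 = 152.25.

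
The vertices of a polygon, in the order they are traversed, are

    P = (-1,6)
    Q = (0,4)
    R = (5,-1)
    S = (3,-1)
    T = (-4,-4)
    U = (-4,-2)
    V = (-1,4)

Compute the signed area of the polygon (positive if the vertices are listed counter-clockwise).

Apply Gauss's area formula: 2A = Σ (x_i·y_{i+1} − x_{i+1}·y_i), indices taken mod 7.
Cross-terms: -4, -20, -2, -16, -8, -18, -2  ⇒  Σ = -70
Signed area = Σ/2 = -35 (negative ⇒ clockwise traversal).

-35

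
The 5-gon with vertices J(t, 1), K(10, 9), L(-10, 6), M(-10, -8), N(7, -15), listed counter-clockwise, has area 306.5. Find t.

The doubled signed area Σ (x_i y_{i+1} − x_{i+1} y_i) is linear in t.
With t=0 it equals 493; the coefficient of t is 24 (from the two edges through J).
So 24·t + 493 = 2·306.5 = 613 ⇒ t = 5.

5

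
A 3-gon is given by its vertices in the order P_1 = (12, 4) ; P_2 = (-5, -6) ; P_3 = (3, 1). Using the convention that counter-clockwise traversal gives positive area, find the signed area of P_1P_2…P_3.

Apply Gauss's area formula: 2A = Σ (x_i·y_{i+1} − x_{i+1}·y_i), indices taken mod 3.
Σ = (-52) + (13) + (0) = -39
Signed area = Σ/2 = -19.5 (negative ⇒ clockwise traversal).

-19.5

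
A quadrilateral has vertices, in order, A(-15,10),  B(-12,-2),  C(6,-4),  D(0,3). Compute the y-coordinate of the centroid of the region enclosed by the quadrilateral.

67/39

Apply the surveyor's formula. First the cross-terms c_i = x_i·y_{i+1} − x_{i+1}·y_i:
  150, 60, 18, 45  ⇒  2A = 273, A = 136.5.
Then Σ (y_i + y_{i+1})·c_i = 1407, so ȳ = 1407 / (6·136.5) = 67/39.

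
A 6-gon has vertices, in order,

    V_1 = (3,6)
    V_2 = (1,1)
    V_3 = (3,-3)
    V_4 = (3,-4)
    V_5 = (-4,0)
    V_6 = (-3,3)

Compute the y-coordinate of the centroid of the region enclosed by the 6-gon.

Apply Gauss's area formula. First the cross-terms c_i = x_i·y_{i+1} − x_{i+1}·y_i:
  -3, -6, -3, -16, -12, -27  ⇒  2A = -67, A = -33.5.
Then Σ (y_i + y_{i+1})·c_i = -203, so ȳ = -203 / (6·(-33.5)) = 203/201.

203/201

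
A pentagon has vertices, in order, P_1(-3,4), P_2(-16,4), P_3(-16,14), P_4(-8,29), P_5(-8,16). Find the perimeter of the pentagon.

|P_1P_2| = √((-13)² + (0)²) = √169 = 13
|P_2P_3| = √((0)² + (10)²) = √100 = 10
|P_3P_4| = √((8)² + (15)²) = √289 = 17
|P_4P_5| = √((0)² + (-13)²) = √169 = 13
|P_5P_1| = √((5)² + (-12)²) = √169 = 13
Perimeter = 13 + 10 + 17 + 13 + 13 = 66.

66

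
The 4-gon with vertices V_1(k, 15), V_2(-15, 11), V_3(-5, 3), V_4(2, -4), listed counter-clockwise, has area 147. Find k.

The doubled signed area Σ (x_i y_{i+1} − x_{i+1} y_i) is linear in k.
With k=0 it equals 279; the coefficient of k is 15 (from the two edges through V_1).
So 15·k + 279 = 2·147 = 294 ⇒ k = 1.

1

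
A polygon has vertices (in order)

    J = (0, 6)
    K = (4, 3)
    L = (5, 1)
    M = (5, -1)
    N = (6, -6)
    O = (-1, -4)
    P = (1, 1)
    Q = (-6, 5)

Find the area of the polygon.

Σ = (-24) + (-11) + (-10) + (-24) + (-30) + (3) + (11) + (-36) = -121
Area = |Σ|/2 = 60.5.

60.5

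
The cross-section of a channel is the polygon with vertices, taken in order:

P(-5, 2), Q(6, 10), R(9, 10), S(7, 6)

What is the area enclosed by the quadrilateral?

32

Apply the shoelace formula: 2A = Σ (x_i·y_{i+1} − x_{i+1}·y_i), indices taken mod 4.
Σ = (-62) + (-30) + (-16) + (44) = -64
Area = |Σ|/2 = 32.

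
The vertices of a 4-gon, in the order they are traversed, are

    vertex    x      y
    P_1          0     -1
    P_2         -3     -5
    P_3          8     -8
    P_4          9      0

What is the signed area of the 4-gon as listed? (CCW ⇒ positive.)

62

Cross-terms: -3, 64, 72, -9  ⇒  Σ = 124
Signed area = Σ/2 = 62 (positive ⇒ counter-clockwise traversal).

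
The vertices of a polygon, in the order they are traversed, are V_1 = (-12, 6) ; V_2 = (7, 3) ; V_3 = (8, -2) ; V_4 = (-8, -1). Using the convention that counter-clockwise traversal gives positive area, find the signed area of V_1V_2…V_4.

-100

Σ = (-78) + (-38) + (-24) + (-60) = -200
Signed area = Σ/2 = -100 (negative ⇒ clockwise traversal).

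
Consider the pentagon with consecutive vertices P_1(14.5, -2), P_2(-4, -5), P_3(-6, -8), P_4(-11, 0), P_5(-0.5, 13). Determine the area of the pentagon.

Apply Gauss's area formula: 2A = Σ (x_i·y_{i+1} − x_{i+1}·y_i), indices taken mod 5.
Σ = (-80.5) + (2) + (-88) + (-143) + (-187.5) = -497
Area = |Σ|/2 = 248.5.

248.5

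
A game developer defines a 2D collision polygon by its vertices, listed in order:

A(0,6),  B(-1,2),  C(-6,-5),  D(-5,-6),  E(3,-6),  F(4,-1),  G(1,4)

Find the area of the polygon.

Σ = (6) + (17) + (11) + (48) + (21) + (17) + (6) = 126
Area = |Σ|/2 = 63.

63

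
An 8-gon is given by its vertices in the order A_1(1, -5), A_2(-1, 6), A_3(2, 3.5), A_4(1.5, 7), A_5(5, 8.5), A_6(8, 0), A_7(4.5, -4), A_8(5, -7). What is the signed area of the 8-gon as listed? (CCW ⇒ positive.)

Apply the surveyor's formula: 2A = Σ (x_i·y_{i+1} − x_{i+1}·y_i), indices taken mod 8.
Cross-terms: 1, -15.5, 8.75, -22.25, -68, -32, -11.5, -18  ⇒  Σ = -157.5
Signed area = Σ/2 = -78.75 (negative ⇒ clockwise traversal).

-78.75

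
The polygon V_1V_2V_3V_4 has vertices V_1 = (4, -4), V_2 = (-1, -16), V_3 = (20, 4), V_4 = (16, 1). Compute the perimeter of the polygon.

60

|V_1V_2| = √((-5)² + (-12)²) = √169 = 13
|V_2V_3| = √((21)² + (20)²) = √841 = 29
|V_3V_4| = √((-4)² + (-3)²) = √25 = 5
|V_4V_1| = √((-12)² + (-5)²) = √169 = 13
Perimeter = 13 + 29 + 5 + 13 = 60.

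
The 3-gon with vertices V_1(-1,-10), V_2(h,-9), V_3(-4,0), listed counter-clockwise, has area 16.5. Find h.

The doubled signed area Σ (x_i y_{i+1} − x_{i+1} y_i) is linear in h.
With h=0 it equals 13; the coefficient of h is 10 (from the two edges through V_2).
So 10·h + 13 = 2·16.5 = 33 ⇒ h = 2.

2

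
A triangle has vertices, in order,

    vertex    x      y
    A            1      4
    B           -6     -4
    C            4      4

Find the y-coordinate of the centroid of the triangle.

Apply the shoelace (surveyor's) formula. First the cross-terms c_i = x_i·y_{i+1} − x_{i+1}·y_i:
  20, -8, 12  ⇒  2A = 24, A = 12.
Then Σ (y_i + y_{i+1})·c_i = 96, so ȳ = 96 / (6·12) = 4/3.

4/3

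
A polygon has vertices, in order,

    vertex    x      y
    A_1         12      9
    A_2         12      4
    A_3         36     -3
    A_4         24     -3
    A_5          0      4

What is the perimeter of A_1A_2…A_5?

|A_1A_2| = √((0)² + (-5)²) = √25 = 5
|A_2A_3| = √((24)² + (-7)²) = √625 = 25
|A_3A_4| = √((-12)² + (0)²) = √144 = 12
|A_4A_5| = √((-24)² + (7)²) = √625 = 25
|A_5A_1| = √((12)² + (5)²) = √169 = 13
Perimeter = 5 + 25 + 12 + 25 + 13 = 80.

80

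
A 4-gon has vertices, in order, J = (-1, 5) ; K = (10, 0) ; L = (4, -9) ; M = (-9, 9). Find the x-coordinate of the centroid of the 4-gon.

375/221

Apply Gauss's area formula. First the cross-terms c_i = x_i·y_{i+1} − x_{i+1}·y_i:
  -50, -90, -45, -36  ⇒  2A = -221, A = -110.5.
Then Σ (x_i + x_{i+1})·c_i = -1125, so x̄ = -1125 / (6·(-110.5)) = 375/221.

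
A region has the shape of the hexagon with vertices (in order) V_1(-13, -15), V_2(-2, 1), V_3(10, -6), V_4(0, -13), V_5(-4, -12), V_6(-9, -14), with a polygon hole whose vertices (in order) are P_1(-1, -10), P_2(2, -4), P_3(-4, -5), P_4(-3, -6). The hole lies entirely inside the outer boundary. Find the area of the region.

Outer boundary:
Σ = (-43) + (2) + (-130) + (-52) + (-52) + (-47) = -322
Area = |Σ|/2 = 161.
Hole:
Apply Gauss's area formula: 2A = Σ (x_i·y_{i+1} − x_{i+1}·y_i), indices taken mod 4.
Cross-terms: 24, -26, 9, 24  ⇒  Σ = 31
Area = |Σ|/2 = 15.5.
Net area = 161 − 15.5 = 145.5.

145.5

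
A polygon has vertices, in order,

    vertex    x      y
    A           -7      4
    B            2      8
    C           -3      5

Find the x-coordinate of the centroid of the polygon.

-8/3

Apply the shoelace formula. First the cross-terms c_i = x_i·y_{i+1} − x_{i+1}·y_i:
  -64, 34, 23  ⇒  2A = -7, A = -3.5.
Then Σ (x_i + x_{i+1})·c_i = 56, so x̄ = 56 / (6·(-3.5)) = -8/3.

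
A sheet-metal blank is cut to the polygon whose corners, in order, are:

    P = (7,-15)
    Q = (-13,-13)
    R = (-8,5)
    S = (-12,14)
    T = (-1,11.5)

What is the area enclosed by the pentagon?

Apply Gauss's area formula: 2A = Σ (x_i·y_{i+1} − x_{i+1}·y_i), indices taken mod 5.
P→Q: (7)(-13) − (-13)(-15) = -286
Q→R: (-13)(5) − (-8)(-13) = -169
R→S: (-8)(14) − (-12)(5) = -52
S→T: (-12)(11.5) − (-1)(14) = -124
T→P: (-1)(-15) − (7)(11.5) = -65.5
Σ = -696.5
Area = |Σ|/2 = 348.25.

348.25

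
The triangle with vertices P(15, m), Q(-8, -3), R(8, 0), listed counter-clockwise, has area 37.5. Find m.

The doubled signed area Σ (x_i y_{i+1} − x_{i+1} y_i) is linear in m.
With m=0 it equals -21; the coefficient of m is 16 (from the two edges through P).
So 16·m + -21 = 2·37.5 = 75 ⇒ m = 6.

6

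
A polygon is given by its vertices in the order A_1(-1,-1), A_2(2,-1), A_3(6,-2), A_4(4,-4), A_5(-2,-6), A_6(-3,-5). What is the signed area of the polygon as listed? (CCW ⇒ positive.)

Cross-terms: 3, 2, -16, -32, -8, -2  ⇒  Σ = -53
Signed area = Σ/2 = -26.5 (negative ⇒ clockwise traversal).

-26.5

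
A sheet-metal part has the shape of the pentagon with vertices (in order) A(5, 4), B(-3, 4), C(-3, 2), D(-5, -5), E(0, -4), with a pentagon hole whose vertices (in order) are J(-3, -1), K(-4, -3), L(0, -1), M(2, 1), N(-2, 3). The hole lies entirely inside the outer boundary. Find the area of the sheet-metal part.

36.5

Outer boundary:
Σ = (32) + (6) + (25) + (20) + (20) = 103
Area = |Σ|/2 = 51.5.
Hole:
Σ = (5) + (4) + (2) + (8) + (11) = 30
Area = |Σ|/2 = 15.
Net area = 51.5 − 15 = 36.5.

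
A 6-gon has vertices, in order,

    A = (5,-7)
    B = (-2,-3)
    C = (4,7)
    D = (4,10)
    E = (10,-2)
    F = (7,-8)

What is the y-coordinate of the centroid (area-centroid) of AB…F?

-139/202

Apply the shoelace formula. First the cross-terms c_i = x_i·y_{i+1} − x_{i+1}·y_i:
  -29, -2, 12, -108, -66, -9  ⇒  2A = -202, A = -101.
Then Σ (y_i + y_{i+1})·c_i = 417, so ȳ = 417 / (6·(-101)) = -139/202.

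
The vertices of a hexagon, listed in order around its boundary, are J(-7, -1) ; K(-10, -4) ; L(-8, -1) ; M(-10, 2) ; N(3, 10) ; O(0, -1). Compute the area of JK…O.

Apply the surveyor's formula: 2A = Σ (x_i·y_{i+1} − x_{i+1}·y_i), indices taken mod 6.
Σ = (18) + (-22) + (-26) + (-106) + (-3) + (-7) = -146
Area = |Σ|/2 = 73.

73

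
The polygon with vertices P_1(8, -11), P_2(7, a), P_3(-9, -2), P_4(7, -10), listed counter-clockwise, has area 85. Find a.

The doubled signed area Σ (x_i y_{i+1} − x_{i+1} y_i) is linear in a.
With a=0 it equals 170; the coefficient of a is 17 (from the two edges through P_2).
So 17·a + 170 = 2·85 = 170 ⇒ a = 0.

0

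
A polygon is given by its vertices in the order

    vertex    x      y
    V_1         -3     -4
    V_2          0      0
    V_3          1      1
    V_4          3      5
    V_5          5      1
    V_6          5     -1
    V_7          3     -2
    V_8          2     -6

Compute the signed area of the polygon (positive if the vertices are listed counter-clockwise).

Σ = (0) + (0) + (2) + (-22) + (-10) + (-7) + (-14) + (-26) = -77
Signed area = Σ/2 = -38.5 (negative ⇒ clockwise traversal).

-38.5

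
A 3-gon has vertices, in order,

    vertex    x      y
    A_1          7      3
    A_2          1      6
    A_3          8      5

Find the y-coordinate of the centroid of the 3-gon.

Apply the shoelace (surveyor's) formula. First the cross-terms c_i = x_i·y_{i+1} − x_{i+1}·y_i:
  39, -43, -11  ⇒  2A = -15, A = -7.5.
Then Σ (y_i + y_{i+1})·c_i = -210, so ȳ = -210 / (6·(-7.5)) = 14/3.

14/3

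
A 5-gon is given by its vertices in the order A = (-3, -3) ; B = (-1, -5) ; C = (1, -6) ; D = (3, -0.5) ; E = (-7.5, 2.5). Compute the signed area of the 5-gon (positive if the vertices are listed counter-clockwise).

37.125

Apply the surveyor's formula: 2A = Σ (x_i·y_{i+1} − x_{i+1}·y_i), indices taken mod 5.
Cross-terms: 12, 11, 17.5, 3.75, 30  ⇒  Σ = 74.25
Signed area = Σ/2 = 37.125 (positive ⇒ counter-clockwise traversal).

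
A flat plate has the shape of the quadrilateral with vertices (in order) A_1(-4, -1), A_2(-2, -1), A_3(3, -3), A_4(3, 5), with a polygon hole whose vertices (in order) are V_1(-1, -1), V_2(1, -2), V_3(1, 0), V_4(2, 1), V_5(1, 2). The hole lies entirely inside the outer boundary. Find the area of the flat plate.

21

Outer boundary:
Cross-terms: 2, 9, 24, 17  ⇒  Σ = 52
Area = |Σ|/2 = 26.
Hole:
Apply Gauss's area formula: 2A = Σ (x_i·y_{i+1} − x_{i+1}·y_i), indices taken mod 5.
Σ = (3) + (2) + (1) + (3) + (1) = 10
Area = |Σ|/2 = 5.
Net area = 26 − 5 = 21.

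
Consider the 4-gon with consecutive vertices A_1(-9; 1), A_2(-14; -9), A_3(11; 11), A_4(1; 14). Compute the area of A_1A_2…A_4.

Apply the shoelace (surveyor's) formula: 2A = Σ (x_i·y_{i+1} − x_{i+1}·y_i), indices taken mod 4.
Cross-terms: 95, -55, 143, 127  ⇒  Σ = 310
Area = |Σ|/2 = 155.

155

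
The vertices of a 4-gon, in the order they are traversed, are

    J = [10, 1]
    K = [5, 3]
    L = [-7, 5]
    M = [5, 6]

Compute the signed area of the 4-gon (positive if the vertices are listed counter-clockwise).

-25.5

Apply Gauss's area formula: 2A = Σ (x_i·y_{i+1} − x_{i+1}·y_i), indices taken mod 4.
Σ = (25) + (46) + (-67) + (-55) = -51
Signed area = Σ/2 = -25.5 (negative ⇒ clockwise traversal).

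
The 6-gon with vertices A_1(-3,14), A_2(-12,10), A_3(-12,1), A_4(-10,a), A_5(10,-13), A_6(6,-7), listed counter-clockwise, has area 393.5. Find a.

Write out the shoelace sum; only the two edges meeting at A_4 involve a:
2·Area = [((-12)·a − (-10)·1) + ((-10)·(-13) − 10·a)] + 317
       = -22·a + 457 = 787
⇒ a = -15.

-15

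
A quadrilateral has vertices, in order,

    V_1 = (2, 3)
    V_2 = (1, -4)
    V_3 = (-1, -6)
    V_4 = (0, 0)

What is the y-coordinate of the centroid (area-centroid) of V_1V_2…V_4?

-37/21

Apply Gauss's area formula. First the cross-terms c_i = x_i·y_{i+1} − x_{i+1}·y_i:
  -11, -10, 0, 0  ⇒  2A = -21, A = -10.5.
Then Σ (y_i + y_{i+1})·c_i = 111, so ȳ = 111 / (6·(-10.5)) = -37/21.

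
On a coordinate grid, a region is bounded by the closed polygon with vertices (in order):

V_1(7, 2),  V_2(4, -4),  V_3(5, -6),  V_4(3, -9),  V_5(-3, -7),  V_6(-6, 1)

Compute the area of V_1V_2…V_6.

Apply the shoelace (surveyor's) formula: 2A = Σ (x_i·y_{i+1} − x_{i+1}·y_i), indices taken mod 6.
Σ = (-36) + (-4) + (-27) + (-48) + (-45) + (-19) = -179
Area = |Σ|/2 = 89.5.

89.5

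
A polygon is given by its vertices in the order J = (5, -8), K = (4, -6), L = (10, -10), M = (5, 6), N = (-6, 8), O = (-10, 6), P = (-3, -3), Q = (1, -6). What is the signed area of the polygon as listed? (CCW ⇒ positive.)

Apply the surveyor's formula: 2A = Σ (x_i·y_{i+1} − x_{i+1}·y_i), indices taken mod 8.
Σ = (2) + (20) + (110) + (76) + (44) + (48) + (21) + (22) = 343
Signed area = Σ/2 = 171.5 (positive ⇒ counter-clockwise traversal).

171.5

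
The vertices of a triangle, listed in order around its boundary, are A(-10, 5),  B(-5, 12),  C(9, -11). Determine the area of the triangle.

106.5

Apply Gauss's area formula: 2A = Σ (x_i·y_{i+1} − x_{i+1}·y_i), indices taken mod 3.
Cross-terms: -95, -53, -65  ⇒  Σ = -213
Area = |Σ|/2 = 106.5.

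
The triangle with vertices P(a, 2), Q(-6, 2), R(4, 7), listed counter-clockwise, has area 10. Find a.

-10

Write out the shoelace sum; only the two edges meeting at P involve a:
2·Area = [(4·2 − a·7) + (a·2 − (-6)·2)] + -50
       = -5·a + -30 = 20
⇒ a = -10.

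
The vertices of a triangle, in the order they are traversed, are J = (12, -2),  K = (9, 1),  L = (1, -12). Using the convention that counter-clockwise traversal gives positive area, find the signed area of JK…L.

Apply the surveyor's formula: 2A = Σ (x_i·y_{i+1} − x_{i+1}·y_i), indices taken mod 3.
Σ = (30) + (-109) + (142) = 63
Signed area = Σ/2 = 31.5 (positive ⇒ counter-clockwise traversal).

31.5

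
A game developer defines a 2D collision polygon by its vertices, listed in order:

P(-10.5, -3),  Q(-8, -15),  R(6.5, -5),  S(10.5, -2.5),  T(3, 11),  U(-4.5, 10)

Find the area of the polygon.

Apply the shoelace formula: 2A = Σ (x_i·y_{i+1} − x_{i+1}·y_i), indices taken mod 6.
Σ = (133.5) + (137.5) + (36.25) + (123) + (79.5) + (118.5) = 628.25
Area = |Σ|/2 = 314.125.

314.125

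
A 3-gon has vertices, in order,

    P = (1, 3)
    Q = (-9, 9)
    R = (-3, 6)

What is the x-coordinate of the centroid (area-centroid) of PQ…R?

Apply the surveyor's formula. First the cross-terms c_i = x_i·y_{i+1} − x_{i+1}·y_i:
  36, -27, -15  ⇒  2A = -6, A = -3.
Then Σ (x_i + x_{i+1})·c_i = 66, so x̄ = 66 / (6·(-3)) = -11/3.

-11/3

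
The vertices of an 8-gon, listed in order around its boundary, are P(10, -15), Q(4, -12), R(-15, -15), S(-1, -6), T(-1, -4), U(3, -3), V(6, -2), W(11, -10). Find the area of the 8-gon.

Σ = (-60) + (-240) + (75) + (-2) + (15) + (12) + (-38) + (-65) = -303
Area = |Σ|/2 = 151.5.

151.5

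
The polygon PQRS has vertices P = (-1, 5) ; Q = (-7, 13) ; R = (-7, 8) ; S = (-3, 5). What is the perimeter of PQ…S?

|PQ| = √((-6)² + (8)²) = √100 = 10
|QR| = √((0)² + (-5)²) = √25 = 5
|RS| = √((4)² + (-3)²) = √25 = 5
|SP| = √((2)² + (0)²) = √4 = 2
Perimeter = 10 + 5 + 5 + 2 = 22.

22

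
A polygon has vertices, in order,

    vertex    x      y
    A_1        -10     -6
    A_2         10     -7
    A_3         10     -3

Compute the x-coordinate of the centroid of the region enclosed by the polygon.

Apply Gauss's area formula. First the cross-terms c_i = x_i·y_{i+1} − x_{i+1}·y_i:
  130, 40, -90  ⇒  2A = 80, A = 40.
Then Σ (x_i + x_{i+1})·c_i = 800, so x̄ = 800 / (6·40) = 10/3.

10/3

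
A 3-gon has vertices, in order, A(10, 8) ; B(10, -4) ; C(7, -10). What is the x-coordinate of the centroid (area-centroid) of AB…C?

9

Apply the shoelace formula. First the cross-terms c_i = x_i·y_{i+1} − x_{i+1}·y_i:
  -120, -72, 156  ⇒  2A = -36, A = -18.
Then Σ (x_i + x_{i+1})·c_i = -972, so x̄ = -972 / (6·(-18)) = 9.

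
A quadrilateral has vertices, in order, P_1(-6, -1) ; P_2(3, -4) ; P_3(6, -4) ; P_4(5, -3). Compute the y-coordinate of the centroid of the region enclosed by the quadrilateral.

-17/6

Apply Gauss's area formula. First the cross-terms c_i = x_i·y_{i+1} − x_{i+1}·y_i:
  27, 12, 2, -23  ⇒  2A = 18, A = 9.
Then Σ (y_i + y_{i+1})·c_i = -153, so ȳ = -153 / (6·9) = -17/6.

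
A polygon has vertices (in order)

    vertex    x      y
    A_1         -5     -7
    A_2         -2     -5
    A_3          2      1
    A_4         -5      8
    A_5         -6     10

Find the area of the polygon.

Apply the shoelace (surveyor's) formula: 2A = Σ (x_i·y_{i+1} − x_{i+1}·y_i), indices taken mod 5.
A_1→A_2: (-5)(-5) − (-2)(-7) = 11
A_2→A_3: (-2)(1) − (2)(-5) = 8
A_3→A_4: (2)(8) − (-5)(1) = 21
A_4→A_5: (-5)(10) − (-6)(8) = -2
A_5→A_1: (-6)(-7) − (-5)(10) = 92
Σ = 130
Area = |Σ|/2 = 65.

65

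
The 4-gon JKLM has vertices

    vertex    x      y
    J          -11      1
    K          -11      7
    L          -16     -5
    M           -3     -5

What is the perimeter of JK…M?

42

|JK| = √((0)² + (6)²) = √36 = 6
|KL| = √((-5)² + (-12)²) = √169 = 13
|LM| = √((13)² + (0)²) = √169 = 13
|MJ| = √((-8)² + (6)²) = √100 = 10
Perimeter = 6 + 13 + 13 + 10 = 42.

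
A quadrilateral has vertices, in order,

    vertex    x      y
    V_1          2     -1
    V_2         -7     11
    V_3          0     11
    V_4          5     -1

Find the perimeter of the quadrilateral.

38

|V_1V_2| = √((-9)² + (12)²) = √225 = 15
|V_2V_3| = √((7)² + (0)²) = √49 = 7
|V_3V_4| = √((5)² + (-12)²) = √169 = 13
|V_4V_1| = √((-3)² + (0)²) = √9 = 3
Perimeter = 15 + 7 + 13 + 3 = 38.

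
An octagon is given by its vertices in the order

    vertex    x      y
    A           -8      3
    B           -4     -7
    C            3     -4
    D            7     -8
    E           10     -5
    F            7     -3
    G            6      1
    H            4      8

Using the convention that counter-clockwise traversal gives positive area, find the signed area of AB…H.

Apply the shoelace formula: 2A = Σ (x_i·y_{i+1} − x_{i+1}·y_i), indices taken mod 8.
Σ = (68) + (37) + (4) + (45) + (5) + (25) + (44) + (76) = 304
Signed area = Σ/2 = 152 (positive ⇒ counter-clockwise traversal).

152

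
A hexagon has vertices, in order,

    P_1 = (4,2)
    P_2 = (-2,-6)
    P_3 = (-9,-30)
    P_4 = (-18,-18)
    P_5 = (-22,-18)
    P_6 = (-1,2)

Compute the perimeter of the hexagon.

|P_1P_2| = √((-6)² + (-8)²) = √100 = 10
|P_2P_3| = √((-7)² + (-24)²) = √625 = 25
|P_3P_4| = √((-9)² + (12)²) = √225 = 15
|P_4P_5| = √((-4)² + (0)²) = √16 = 4
|P_5P_6| = √((21)² + (20)²) = √841 = 29
|P_6P_1| = √((5)² + (0)²) = √25 = 5
Perimeter = 10 + 25 + 15 + 4 + 29 + 5 = 88.

88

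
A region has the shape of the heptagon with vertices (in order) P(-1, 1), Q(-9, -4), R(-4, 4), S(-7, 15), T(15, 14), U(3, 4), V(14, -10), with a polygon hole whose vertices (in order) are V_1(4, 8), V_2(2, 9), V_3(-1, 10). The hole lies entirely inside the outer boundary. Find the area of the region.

Outer boundary:
Σ = (13) + (-52) + (-32) + (-323) + (18) + (-86) + (4) = -458
Area = |Σ|/2 = 229.
Hole:
Apply the surveyor's formula: 2A = Σ (x_i·y_{i+1} − x_{i+1}·y_i), indices taken mod 3.
V_1→V_2: (4)(9) − (2)(8) = 20
V_2→V_3: (2)(10) − (-1)(9) = 29
V_3→V_1: (-1)(8) − (4)(10) = -48
Σ = 1
Area = |Σ|/2 = 0.5.
Net area = 229 − 0.5 = 228.5.

228.5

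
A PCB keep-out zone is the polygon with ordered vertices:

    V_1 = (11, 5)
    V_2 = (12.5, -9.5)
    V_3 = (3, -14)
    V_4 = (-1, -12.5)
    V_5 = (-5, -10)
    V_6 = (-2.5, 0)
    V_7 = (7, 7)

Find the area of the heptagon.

251

V_1→V_2: (11)(-9.5) − (12.5)(5) = -167
V_2→V_3: (12.5)(-14) − (3)(-9.5) = -146.5
V_3→V_4: (3)(-12.5) − (-1)(-14) = -51.5
V_4→V_5: (-1)(-10) − (-5)(-12.5) = -52.5
V_5→V_6: (-5)(0) − (-2.5)(-10) = -25
V_6→V_7: (-2.5)(7) − (7)(0) = -17.5
V_7→V_1: (7)(5) − (11)(7) = -42
Σ = -502
Area = |Σ|/2 = 251.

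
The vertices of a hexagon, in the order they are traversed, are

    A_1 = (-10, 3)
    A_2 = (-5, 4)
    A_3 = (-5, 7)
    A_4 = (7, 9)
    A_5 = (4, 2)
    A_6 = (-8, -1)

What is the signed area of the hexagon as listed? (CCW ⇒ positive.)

-89

Σ = (-25) + (-15) + (-94) + (-22) + (12) + (-34) = -178
Signed area = Σ/2 = -89 (negative ⇒ clockwise traversal).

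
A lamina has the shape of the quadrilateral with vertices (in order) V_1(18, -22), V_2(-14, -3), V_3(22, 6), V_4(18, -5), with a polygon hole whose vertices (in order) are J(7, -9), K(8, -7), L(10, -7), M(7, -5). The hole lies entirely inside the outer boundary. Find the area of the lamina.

448

Outer boundary:
Cross-terms: -362, -18, -218, -306  ⇒  Σ = -904
Area = |Σ|/2 = 452.
Hole:
Apply the surveyor's formula: 2A = Σ (x_i·y_{i+1} − x_{i+1}·y_i), indices taken mod 4.
Σ = (23) + (14) + (-1) + (-28) = 8
Area = |Σ|/2 = 4.
Net area = 452 − 4 = 448.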